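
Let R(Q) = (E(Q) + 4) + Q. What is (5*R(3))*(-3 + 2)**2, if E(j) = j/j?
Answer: 40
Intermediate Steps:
E(j) = 1
R(Q) = 5 + Q (R(Q) = (1 + 4) + Q = 5 + Q)
(5*R(3))*(-3 + 2)**2 = (5*(5 + 3))*(-3 + 2)**2 = (5*8)*(-1)**2 = 40*1 = 40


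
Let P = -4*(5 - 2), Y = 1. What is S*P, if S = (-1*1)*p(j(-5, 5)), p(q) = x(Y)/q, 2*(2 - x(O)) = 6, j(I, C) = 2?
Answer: -6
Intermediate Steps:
x(O) = -1 (x(O) = 2 - 1/2*6 = 2 - 3 = -1)
p(q) = -1/q
P = -12 (P = -4*3 = -12)
S = 1/2 (S = (-1*1)*(-1/2) = -(-1)/2 = -1*(-1/2) = 1/2 ≈ 0.50000)
S*P = (1/2)*(-12) = -6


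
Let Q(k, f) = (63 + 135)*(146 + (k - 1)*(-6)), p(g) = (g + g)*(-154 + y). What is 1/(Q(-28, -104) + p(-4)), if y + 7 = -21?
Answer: 1/64816 ≈ 1.5428e-5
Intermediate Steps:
y = -28 (y = -7 - 21 = -28)
p(g) = -364*g (p(g) = (g + g)*(-154 - 28) = (2*g)*(-182) = -364*g)
Q(k, f) = 30096 - 1188*k (Q(k, f) = 198*(146 + (-1 + k)*(-6)) = 198*(146 + (6 - 6*k)) = 198*(152 - 6*k) = 30096 - 1188*k)
1/(Q(-28, -104) + p(-4)) = 1/((30096 - 1188*(-28)) - 364*(-4)) = 1/((30096 + 33264) + 1456) = 1/(63360 + 1456) = 1/64816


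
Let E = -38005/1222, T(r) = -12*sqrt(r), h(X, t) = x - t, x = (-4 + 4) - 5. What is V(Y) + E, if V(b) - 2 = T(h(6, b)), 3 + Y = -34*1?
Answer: -35561/1222 - 48*sqrt(2) ≈ -96.983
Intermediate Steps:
x = -5 (x = 0 - 5 = -5)
h(X, t) = -5 - t
Y = -37 (Y = -3 - 34*1 = -3 - 34 = -37)
V(b) = 2 - 12*sqrt(-5 - b)
E = -38005/1222 (E = -38005*1/1222 = -38005/1222 ≈ -31.101)
V(Y) + E = (2 - 12*sqrt(-5 - 1*(-37))) - 38005/1222 = (2 - 12*sqrt(-5 + 37)) - 38005/1222 = (2 - 48*sqrt(2)) - 38005/1222 = -35561/1222 - 48*sqrt(2)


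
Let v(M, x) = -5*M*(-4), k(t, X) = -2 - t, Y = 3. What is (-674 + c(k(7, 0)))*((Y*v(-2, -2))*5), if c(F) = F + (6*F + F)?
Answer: 447600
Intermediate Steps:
v(M, x) = 20*M
c(F) = 8*F (c(F) = F + 7*F = 8*F)
(-674 + c(k(7, 0)))*((Y*v(-2, -2))*5) = (-674 + 8*(-2 - 1*7))*((3*(20*(-2)))*5) = (-674 + 8*(-2 - 7))*((3*(-40))*5) = (-674 + 8*(-9))*(-120*5) = (-674 - 72)*(-600) = -746*(-600) = 447600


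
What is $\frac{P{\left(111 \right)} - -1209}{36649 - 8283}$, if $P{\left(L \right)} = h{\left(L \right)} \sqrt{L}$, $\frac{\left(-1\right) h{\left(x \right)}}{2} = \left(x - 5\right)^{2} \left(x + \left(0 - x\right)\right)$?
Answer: $\frac{93}{2182} \approx 0.042621$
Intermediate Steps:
$h{\left(x \right)} = 0$ ($h{\left(x \right)} = - 2 \left(x - 5\right)^{2} \left(x + \left(0 - x\right)\right) = - 2 \left(-5 + x\right)^{2} \left(x - x\right) = - 2 \left(-5 + x\right)^{2} \cdot 0 = \left(-2\right) 0 = 0$)
$P{\left(L \right)} = 0$ ($P{\left(L \right)} = 0 \sqrt{L} = 0$)
$\frac{P{\left(111 \right)} - -1209}{36649 - 8283} = \frac{0 - -1209}{36649 - 8283} = \frac{0 + \left(-12177 + 13386\right)}{28366} = \left(0 + 1209\right) \frac{1}{28366} = 1209 \cdot \frac{1}{28366} = \frac{93}{2182}$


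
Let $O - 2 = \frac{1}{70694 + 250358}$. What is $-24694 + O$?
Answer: $- \frac{7927415983}{321052} \approx -24692.0$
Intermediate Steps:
$O = \frac{642105}{321052}$ ($O = 2 + \frac{1}{70694 + 250358} = 2 + \frac{1}{321052} = \frac{642105}{321052} \approx 2.0$)
$-24694 + O = -24694 + \frac{642105}{321052} = - \frac{7927415983}{321052}$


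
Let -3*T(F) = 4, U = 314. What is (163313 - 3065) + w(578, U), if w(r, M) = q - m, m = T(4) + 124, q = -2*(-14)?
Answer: 480460/3 ≈ 1.6015e+5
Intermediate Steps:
T(F) = -4/3 (T(F) = -⅓*4 = -4/3)
q = 28
m = 368/3 (m = -4/3 + 124 = 368/3 ≈ 122.67)
w(r, M) = -284/3 (w(r, M) = 28 - 1*368/3 = 28 - 368/3 = -284/3)
(163313 - 3065) + w(578, U) = (163313 - 3065) - 284/3 = 160248 - 284/3 = 480460/3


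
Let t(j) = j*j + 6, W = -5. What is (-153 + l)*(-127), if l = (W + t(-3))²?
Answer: 6731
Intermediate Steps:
t(j) = 6 + j² (t(j) = j² + 6 = 6 + j²)
l = 100 (l = (-5 + (6 + (-3)²))² = (-5 + (6 + 9))² = (-5 + 15)² = 10² = 100)
(-153 + l)*(-127) = (-153 + 100)*(-127) = -53*(-127) = 6731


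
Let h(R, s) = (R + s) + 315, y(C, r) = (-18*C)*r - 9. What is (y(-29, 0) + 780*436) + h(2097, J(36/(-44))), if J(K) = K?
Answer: 3767304/11 ≈ 3.4248e+5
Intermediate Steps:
y(C, r) = -9 - 18*C*r (y(C, r) = -18*C*r - 9 = -9 - 18*C*r)
h(R, s) = 315 + R + s
(y(-29, 0) + 780*436) + h(2097, J(36/(-44))) = ((-9 - 18*(-29)*0) + 780*436) + (315 + 2097 + 36/(-44)) = ((-9 + 0) + 340080) + (315 + 2097 + 36*(-1/44)) = (-9 + 340080) + (315 + 2097 - 9/11) = 340071 + 26523/11 = 3767304/11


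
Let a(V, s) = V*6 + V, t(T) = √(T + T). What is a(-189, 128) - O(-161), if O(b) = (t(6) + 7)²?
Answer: -1384 - 28*√3 ≈ -1432.5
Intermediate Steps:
t(T) = √2*√T (t(T) = √(2*T) = √2*√T)
O(b) = (7 + 2*√3)² (O(b) = (√2*√6 + 7)² = (2*√3 + 7)² = (7 + 2*√3)²)
a(V, s) = 7*V (a(V, s) = 6*V + V = 7*V)
a(-189, 128) - O(-161) = 7*(-189) - (61 + 28*√3) = -1323 + (-61 - 28*√3) = -1384 - 28*√3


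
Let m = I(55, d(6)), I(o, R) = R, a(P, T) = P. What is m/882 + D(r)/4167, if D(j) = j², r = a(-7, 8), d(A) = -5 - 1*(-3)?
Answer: 646/68061 ≈ 0.0094915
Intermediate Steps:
d(A) = -2 (d(A) = -5 + 3 = -2)
r = -7
m = -2
m/882 + D(r)/4167 = -2/882 + (-7)²/4167 = -2*1/882 + 49*(1/4167) = -1/441 + 49/4167 = 646/68061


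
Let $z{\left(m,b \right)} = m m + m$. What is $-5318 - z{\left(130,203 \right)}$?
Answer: $-22348$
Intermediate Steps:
$z{\left(m,b \right)} = m + m^{2}$ ($z{\left(m,b \right)} = m^{2} + m = m + m^{2}$)
$-5318 - z{\left(130,203 \right)} = -5318 - 130 \left(1 + 130\right) = -5318 - 130 \cdot 131 = -5318 - 17030 = -22348$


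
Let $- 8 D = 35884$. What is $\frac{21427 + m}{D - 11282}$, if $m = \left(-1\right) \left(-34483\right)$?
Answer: $- \frac{22364}{6307} \approx -3.5459$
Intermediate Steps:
$D = - \frac{8971}{2}$ ($D = \left(- \frac{1}{8}\right) 35884 = - \frac{8971}{2} \approx -4485.5$)
$m = 34483$
$\frac{21427 + m}{D - 11282} = \frac{21427 + 34483}{- \frac{8971}{2} - 11282} = \frac{55910}{- \frac{31535}{2}} = 55910 \left(- \frac{2}{31535}\right) = - \frac{22364}{6307}$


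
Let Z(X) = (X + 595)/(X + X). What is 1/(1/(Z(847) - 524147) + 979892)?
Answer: 63421684/62146400778007 ≈ 1.0205e-6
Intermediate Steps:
Z(X) = (595 + X)/(2*X) (Z(X) = (595 + X)/((2*X)) = (595 + X)*(1/(2*X)) = (595 + X)/(2*X))
1/(1/(Z(847) - 524147) + 979892) = 1/(1/((1/2)*(595 + 847)/847 - 524147) + 979892) = 1/(1/((1/2)*(1/847)*1442 - 524147) + 979892) = 1/(1/(103/121 - 524147) + 979892) = 1/(1/(-63421684/121) + 979892) = 1/(-121/63421684 + 979892) = 1/(62146400778007/63421684) = 63421684/62146400778007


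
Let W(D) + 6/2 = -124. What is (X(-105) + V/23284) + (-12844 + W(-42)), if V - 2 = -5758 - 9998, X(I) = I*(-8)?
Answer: -141236979/11642 ≈ -12132.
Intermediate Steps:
W(D) = -127 (W(D) = -3 - 124 = -127)
X(I) = -8*I
V = -15754 (V = 2 + (-5758 - 9998) = 2 - 15756 = -15754)
(X(-105) + V/23284) + (-12844 + W(-42)) = (-8*(-105) - 15754/23284) + (-12844 - 127) = (840 - 15754*1/23284) - 12971 = (840 - 7877/11642) - 12971 = 9771403/11642 - 12971 = -141236979/11642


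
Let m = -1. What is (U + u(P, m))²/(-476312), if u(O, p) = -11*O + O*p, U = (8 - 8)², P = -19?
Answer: -6498/59539 ≈ -0.10914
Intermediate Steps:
U = 0 (U = 0² = 0)
(U + u(P, m))²/(-476312) = (0 - 19*(-11 - 1))²/(-476312) = (0 - 19*(-12))²*(-1/476312) = (0 + 228)²*(-1/476312) = 228²*(-1/476312) = 51984*(-1/476312) = -6498/59539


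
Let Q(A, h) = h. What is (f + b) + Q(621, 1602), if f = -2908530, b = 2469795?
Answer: -437133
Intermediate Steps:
(f + b) + Q(621, 1602) = (-2908530 + 2469795) + 1602 = -438735 + 1602 = -437133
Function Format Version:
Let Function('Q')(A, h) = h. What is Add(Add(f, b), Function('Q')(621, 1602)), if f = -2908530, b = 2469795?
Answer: -437133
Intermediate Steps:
Add(Add(f, b), Function('Q')(621, 1602)) = Add(Add(-2908530, 2469795), 1602) = Add(-438735, 1602) = -437133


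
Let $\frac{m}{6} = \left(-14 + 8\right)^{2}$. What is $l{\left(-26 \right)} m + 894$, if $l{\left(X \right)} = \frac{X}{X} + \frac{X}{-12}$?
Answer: $1578$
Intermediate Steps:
$m = 216$ ($m = 6 \left(-14 + 8\right)^{2} = 6 \left(-6\right)^{2} = 6 \cdot 36 = 216$)
$l{\left(X \right)} = 1 - \frac{X}{12}$ ($l{\left(X \right)} = 1 + X \left(- \frac{1}{12}\right) = 1 - \frac{X}{12}$)
$l{\left(-26 \right)} m + 894 = \left(1 - - \frac{13}{6}\right) 216 + 894 = \left(1 + \frac{13}{6}\right) 216 + 894 = \frac{19}{6} \cdot 216 + 894 = 684 + 894 = 1578$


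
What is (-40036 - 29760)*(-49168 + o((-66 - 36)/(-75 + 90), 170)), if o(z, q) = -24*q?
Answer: 3716497408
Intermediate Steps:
(-40036 - 29760)*(-49168 + o((-66 - 36)/(-75 + 90), 170)) = (-40036 - 29760)*(-49168 - 24*170) = -69796*(-49168 - 4080) = -69796*(-53248) = 3716497408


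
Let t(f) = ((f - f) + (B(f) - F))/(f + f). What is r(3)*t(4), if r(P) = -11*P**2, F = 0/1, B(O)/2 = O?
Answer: -99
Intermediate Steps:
B(O) = 2*O
F = 0 (F = 0*1 = 0)
t(f) = 1 (t(f) = ((f - f) + (2*f - 1*0))/(f + f) = (0 + (2*f + 0))/((2*f)) = (0 + 2*f)*(1/(2*f)) = (2*f)*(1/(2*f)) = 1)
r(3)*t(4) = -11*3**2*1 = -11*9*1 = -99*1 = -99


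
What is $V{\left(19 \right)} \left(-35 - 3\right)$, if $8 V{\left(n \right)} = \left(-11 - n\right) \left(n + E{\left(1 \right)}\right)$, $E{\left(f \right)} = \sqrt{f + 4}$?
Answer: $\frac{5415}{2} + \frac{285 \sqrt{5}}{2} \approx 3026.1$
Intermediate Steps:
$E{\left(f \right)} = \sqrt{4 + f}$
$V{\left(n \right)} = \frac{\left(-11 - n\right) \left(n + \sqrt{5}\right)}{8}$ ($V{\left(n \right)} = \frac{\left(-11 - n\right) \left(n + \sqrt{4 + 1}\right)}{8} = \frac{\left(-11 - n\right) \left(n + \sqrt{5}\right)}{8}$)
$V{\left(19 \right)} \left(-35 - 3\right) = \left(\left(- \frac{11}{8}\right) 19 - \frac{11 \sqrt{5}}{8} - \frac{19^{2}}{8} - \frac{19 \sqrt{5}}{8}\right) \left(-35 - 3\right) = \left(- \frac{209}{8} - \frac{11 \sqrt{5}}{8} - \frac{361}{8} - \frac{19 \sqrt{5}}{8}\right) \left(-35 - 3\right) = \left(- \frac{209}{8} - \frac{11 \sqrt{5}}{8} - \frac{361}{8} - \frac{19 \sqrt{5}}{8}\right) \left(-38\right) = \left(- \frac{285}{4} - \frac{15 \sqrt{5}}{4}\right) \left(-38\right) = \frac{5415}{2} + \frac{285 \sqrt{5}}{2}$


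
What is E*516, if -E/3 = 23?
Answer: -35604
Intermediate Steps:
E = -69 (E = -3*23 = -69)
E*516 = -69*516 = -35604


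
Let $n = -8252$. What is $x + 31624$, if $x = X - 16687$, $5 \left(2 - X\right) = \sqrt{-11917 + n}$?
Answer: $14939 - \frac{9 i \sqrt{249}}{5} \approx 14939.0 - 28.404 i$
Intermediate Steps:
$X = 2 - \frac{9 i \sqrt{249}}{5}$ ($X = 2 - \frac{\sqrt{-11917 - 8252}}{5} = 2 - \frac{\sqrt{-20169}}{5} = 2 - \frac{9 i \sqrt{249}}{5} \approx 2.0 - 28.404 i$)
$x = -16685 - \frac{9 i \sqrt{249}}{5}$ ($x = \left(2 - \frac{9 i \sqrt{249}}{5}\right) - 16687 = -16685 - \frac{9 i \sqrt{249}}{5} \approx -16685.0 - 28.404 i$)
$x + 31624 = \left(-16685 - \frac{9 i \sqrt{249}}{5}\right) + 31624 = 14939 - \frac{9 i \sqrt{249}}{5}$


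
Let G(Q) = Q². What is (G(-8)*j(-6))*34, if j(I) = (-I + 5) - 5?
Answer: 13056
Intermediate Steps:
j(I) = -I (j(I) = (5 - I) - 5 = -I)
(G(-8)*j(-6))*34 = ((-8)²*(-1*(-6)))*34 = (64*6)*34 = 384*34 = 13056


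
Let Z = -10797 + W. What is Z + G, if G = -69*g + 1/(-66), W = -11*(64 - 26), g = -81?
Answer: -371317/66 ≈ -5626.0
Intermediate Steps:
W = -418 (W = -11*38 = -418)
G = 368873/66 (G = -69*(-81) + 1/(-66) = 5589 - 1/66 = 368873/66 ≈ 5589.0)
Z = -11215 (Z = -10797 - 418 = -11215)
Z + G = -11215 + 368873/66 = -371317/66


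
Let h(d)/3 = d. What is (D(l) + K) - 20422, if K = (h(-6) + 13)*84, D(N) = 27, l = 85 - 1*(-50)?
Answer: -20815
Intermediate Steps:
l = 135 (l = 85 + 50 = 135)
h(d) = 3*d
K = -420 (K = (3*(-6) + 13)*84 = (-18 + 13)*84 = -5*84 = -420)
(D(l) + K) - 20422 = (27 - 420) - 20422 = -393 - 20422 = -20815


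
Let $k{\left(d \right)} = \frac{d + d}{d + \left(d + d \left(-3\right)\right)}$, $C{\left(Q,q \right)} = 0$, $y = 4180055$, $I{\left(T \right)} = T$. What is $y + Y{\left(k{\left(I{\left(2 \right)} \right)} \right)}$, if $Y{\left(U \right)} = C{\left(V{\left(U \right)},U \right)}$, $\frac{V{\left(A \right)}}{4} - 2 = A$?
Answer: $4180055$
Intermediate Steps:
$V{\left(A \right)} = 8 + 4 A$
$k{\left(d \right)} = -2$ ($k{\left(d \right)} = \frac{2 d}{d + \left(d - 3 d\right)} = \frac{2 d}{d - 2 d} = \frac{2 d}{\left(-1\right) d} = 2 d \left(- \frac{1}{d}\right) = -2$)
$Y{\left(U \right)} = 0$
$y + Y{\left(k{\left(I{\left(2 \right)} \right)} \right)} = 4180055 + 0 = 4180055$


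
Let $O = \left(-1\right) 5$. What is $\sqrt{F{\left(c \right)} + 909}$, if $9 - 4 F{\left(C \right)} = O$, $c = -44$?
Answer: $\frac{5 \sqrt{146}}{2} \approx 30.208$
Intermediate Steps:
$O = -5$
$F{\left(C \right)} = \frac{7}{2}$ ($F{\left(C \right)} = \frac{9}{4} - - \frac{5}{4} = \frac{9}{4} + \frac{5}{4} = \frac{7}{2}$)
$\sqrt{F{\left(c \right)} + 909} = \sqrt{\frac{7}{2} + 909} = \sqrt{\frac{1825}{2}} = \frac{5 \sqrt{146}}{2}$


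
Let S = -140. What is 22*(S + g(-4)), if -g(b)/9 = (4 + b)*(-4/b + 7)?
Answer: -3080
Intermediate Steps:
g(b) = -9*(4 + b)*(7 - 4/b) (g(b) = -9*(4 + b)*(-4/b + 7) = -9*(4 + b)*(7 - 4/b))
22*(S + g(-4)) = 22*(-140 + (-216 - 63*(-4) + 144/(-4))) = 22*(-140 + (-216 + 252 + 144*(-1/4))) = 22*(-140 + (-216 + 252 - 36)) = 22*(-140 + 0) = 22*(-140) = -3080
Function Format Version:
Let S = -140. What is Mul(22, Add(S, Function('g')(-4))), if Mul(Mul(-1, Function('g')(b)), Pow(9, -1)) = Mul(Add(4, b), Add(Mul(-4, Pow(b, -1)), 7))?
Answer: -3080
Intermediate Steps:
Function('g')(b) = Mul(-9, Add(4, b), Add(7, Mul(-4, Pow(b, -1)))) (Function('g')(b) = Mul(-9, Mul(Add(4, b), Add(Mul(-4, Pow(b, -1)), 7))) = Mul(-9, Mul(Add(4, b), Add(7, Mul(-4, Pow(b, -1))))) = Mul(-9, Add(4, b), Add(7, Mul(-4, Pow(b, -1)))))
Mul(22, Add(S, Function('g')(-4))) = Mul(22, Add(-140, Add(-216, Mul(-63, -4), Mul(144, Pow(-4, -1))))) = Mul(22, Add(-140, Add(-216, 252, Mul(144, Rational(-1, 4))))) = Mul(22, Add(-140, Add(-216, 252, -36))) = Mul(22, Add(-140, 0)) = Mul(22, -140) = -3080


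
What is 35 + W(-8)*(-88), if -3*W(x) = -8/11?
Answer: 41/3 ≈ 13.667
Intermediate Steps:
W(x) = 8/33 (W(x) = -(-8)/(3*11) = -⅓*(-8/11) = 8/33)
35 + W(-8)*(-88) = 35 + (8/33)*(-88) = 35 - 64/3 = 41/3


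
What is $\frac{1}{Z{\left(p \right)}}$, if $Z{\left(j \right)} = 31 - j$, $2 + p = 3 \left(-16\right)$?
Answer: $\frac{1}{81} \approx 0.012346$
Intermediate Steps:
$p = -50$ ($p = -2 + 3 \left(-16\right) = -2 - 48 = -50$)
$\frac{1}{Z{\left(p \right)}} = \frac{1}{31 - -50} = \frac{1}{31 + 50} = \frac{1}{81}$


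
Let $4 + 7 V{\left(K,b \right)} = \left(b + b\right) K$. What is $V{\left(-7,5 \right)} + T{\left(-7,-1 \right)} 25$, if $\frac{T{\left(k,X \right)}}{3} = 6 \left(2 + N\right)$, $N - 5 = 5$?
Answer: $\frac{37726}{7} \approx 5389.4$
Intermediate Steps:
$N = 10$ ($N = 5 + 5 = 10$)
$T{\left(k,X \right)} = 216$ ($T{\left(k,X \right)} = 3 \cdot 6 \left(2 + 10\right) = 3 \cdot 6 \cdot 12 = 3 \cdot 72 = 216$)
$V{\left(K,b \right)} = - \frac{4}{7} + \frac{2 K b}{7}$ ($V{\left(K,b \right)} = - \frac{4}{7} + \frac{\left(b + b\right) K}{7} = - \frac{4}{7} + \frac{2 b K}{7} = - \frac{4}{7} + \frac{2 K b}{7}$)
$V{\left(-7,5 \right)} + T{\left(-7,-1 \right)} 25 = \left(- \frac{4}{7} + \frac{2}{7} \left(-7\right) 5\right) + 216 \cdot 25 = \left(- \frac{4}{7} - 10\right) + 5400 = - \frac{74}{7} + 5400 = \frac{37726}{7}$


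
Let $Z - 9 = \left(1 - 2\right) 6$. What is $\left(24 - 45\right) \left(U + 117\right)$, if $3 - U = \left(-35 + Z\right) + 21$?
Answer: $-2751$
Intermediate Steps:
$Z = 3$ ($Z = 9 + \left(1 - 2\right) 6 = 9 - 6 = 3$)
$U = 14$ ($U = 3 - \left(\left(-35 + 3\right) + 21\right) = 3 - \left(-32 + 21\right) = 3 - -11 = 3 + 11 = 14$)
$\left(24 - 45\right) \left(U + 117\right) = \left(24 - 45\right) \left(14 + 117\right) = \left(24 - 45\right) 131 = \left(-21\right) 131 = -2751$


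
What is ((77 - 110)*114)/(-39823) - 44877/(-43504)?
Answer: 1950798819/1732459792 ≈ 1.1260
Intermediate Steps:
((77 - 110)*114)/(-39823) - 44877/(-43504) = -33*114*(-1/39823) - 44877*(-1/43504) = -3762*(-1/39823) + 44877/43504 = 3762/39823 + 44877/43504 = 1950798819/1732459792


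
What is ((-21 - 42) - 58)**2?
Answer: 14641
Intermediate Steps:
((-21 - 42) - 58)**2 = (-63 - 58)**2 = (-121)**2 = 14641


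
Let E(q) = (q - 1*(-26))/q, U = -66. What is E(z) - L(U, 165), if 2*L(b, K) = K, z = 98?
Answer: -7961/98 ≈ -81.235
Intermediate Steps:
L(b, K) = K/2
E(q) = (26 + q)/q (E(q) = (q + 26)/q = (26 + q)/q)
E(z) - L(U, 165) = (26 + 98)/98 - 165/2 = (1/98)*124 - 1*165/2 = 62/49 - 165/2 = -7961/98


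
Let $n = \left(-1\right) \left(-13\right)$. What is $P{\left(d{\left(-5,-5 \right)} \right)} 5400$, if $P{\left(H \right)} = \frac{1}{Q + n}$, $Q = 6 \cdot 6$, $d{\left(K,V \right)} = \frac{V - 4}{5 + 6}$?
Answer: $\frac{5400}{49} \approx 110.2$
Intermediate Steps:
$d{\left(K,V \right)} = - \frac{4}{11} + \frac{V}{11}$ ($d{\left(K,V \right)} = \frac{-4 + V}{11} = \left(-4 + V\right) \frac{1}{11} = - \frac{4}{11} + \frac{V}{11}$)
$Q = 36$
$n = 13$
$P{\left(H \right)} = \frac{1}{49}$ ($P{\left(H \right)} = \frac{1}{36 + 13} = \frac{1}{49}$)
$P{\left(d{\left(-5,-5 \right)} \right)} 5400 = \frac{1}{49} \cdot 5400 = \frac{5400}{49}$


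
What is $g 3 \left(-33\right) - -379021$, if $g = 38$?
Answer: $375259$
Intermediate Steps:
$g 3 \left(-33\right) - -379021 = 38 \cdot 3 \left(-33\right) - -379021 = 114 \left(-33\right) + 379021 = -3762 + 379021 = 375259$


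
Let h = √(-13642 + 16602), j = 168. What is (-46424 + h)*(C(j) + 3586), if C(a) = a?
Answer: -174275696 + 15016*√185 ≈ -1.7407e+8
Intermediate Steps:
h = 4*√185 (h = √2960 = 4*√185 ≈ 54.406)
(-46424 + h)*(C(j) + 3586) = (-46424 + 4*√185)*(168 + 3586) = (-46424 + 4*√185)*3754 = -174275696 + 15016*√185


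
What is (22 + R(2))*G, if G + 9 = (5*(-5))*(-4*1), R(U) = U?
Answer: 2184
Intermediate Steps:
G = 91 (G = -9 + (5*(-5))*(-4*1) = -9 - 25*(-4) = -9 + 100 = 91)
(22 + R(2))*G = (22 + 2)*91 = 24*91 = 2184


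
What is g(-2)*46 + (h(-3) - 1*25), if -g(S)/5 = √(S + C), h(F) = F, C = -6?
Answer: -28 - 460*I*√2 ≈ -28.0 - 650.54*I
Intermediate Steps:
g(S) = -5*√(-6 + S) (g(S) = -5*√(S - 6) = -5*√(-6 + S))
g(-2)*46 + (h(-3) - 1*25) = -5*√(-6 - 2)*46 + (-3 - 1*25) = -10*I*√2*46 + (-3 - 25) = -10*I*√2*46 - 28 = -460*I*√2 - 28 = -28 - 460*I*√2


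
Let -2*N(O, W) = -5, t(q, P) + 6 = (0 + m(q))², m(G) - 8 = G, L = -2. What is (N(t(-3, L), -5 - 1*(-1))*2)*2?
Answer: 10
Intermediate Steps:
m(G) = 8 + G
t(q, P) = -6 + (8 + q)² (t(q, P) = -6 + (0 + (8 + q))² = -6 + (8 + q)²)
N(O, W) = 5/2 (N(O, W) = -½*(-5) = 5/2)
(N(t(-3, L), -5 - 1*(-1))*2)*2 = ((5/2)*2)*2 = 5*2 = 10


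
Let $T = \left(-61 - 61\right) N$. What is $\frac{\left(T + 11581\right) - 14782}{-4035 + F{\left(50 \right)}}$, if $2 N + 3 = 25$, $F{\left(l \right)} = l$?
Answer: $\frac{4543}{3985} \approx 1.14$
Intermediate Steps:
$N = 11$ ($N = - \frac{3}{2} + \frac{1}{2} \cdot 25 = - \frac{3}{2} + \frac{25}{2} = 11$)
$T = -1342$ ($T = \left(-61 - 61\right) 11 = \left(-122\right) 11 = -1342$)
$\frac{\left(T + 11581\right) - 14782}{-4035 + F{\left(50 \right)}} = \frac{\left(-1342 + 11581\right) - 14782}{-4035 + 50} = \frac{10239 - 14782}{-3985} = \left(-4543\right) \left(- \frac{1}{3985}\right) = \frac{4543}{3985}$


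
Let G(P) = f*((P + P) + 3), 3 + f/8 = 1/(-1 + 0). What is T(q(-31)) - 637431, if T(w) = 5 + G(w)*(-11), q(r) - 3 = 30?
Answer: -613138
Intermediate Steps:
f = -32 (f = -24 + 8/(-1 + 0) = -24 + 8/(-1) = -24 + 8*(-1) = -24 - 8 = -32)
q(r) = 33 (q(r) = 3 + 30 = 33)
G(P) = -96 - 64*P (G(P) = -32*((P + P) + 3) = -32*(2*P + 3) = -32*(3 + 2*P) = -96 - 64*P)
T(w) = 1061 + 704*w (T(w) = 5 + (-96 - 64*w)*(-11) = 5 + (1056 + 704*w) = 1061 + 704*w)
T(q(-31)) - 637431 = (1061 + 704*33) - 637431 = (1061 + 23232) - 637431 = 24293 - 637431 = -613138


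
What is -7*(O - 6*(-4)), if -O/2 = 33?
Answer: 294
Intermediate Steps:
O = -66 (O = -2*33 = -66)
-7*(O - 6*(-4)) = -7*(-66 - 6*(-4)) = -7*(-66 + 24) = -7*(-42) = 294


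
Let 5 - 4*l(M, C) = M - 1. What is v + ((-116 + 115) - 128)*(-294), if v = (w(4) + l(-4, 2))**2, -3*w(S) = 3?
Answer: 151713/4 ≈ 37928.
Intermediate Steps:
w(S) = -1 (w(S) = -1/3*3 = -1)
l(M, C) = 3/2 - M/4 (l(M, C) = 5/4 - (M - 1)/4 = 5/4 - (-1 + M)/4 = 5/4 + (1/4 - M/4) = 3/2 - M/4)
v = 9/4 (v = (-1 + (3/2 - 1/4*(-4)))**2 = (-1 + (3/2 + 1))**2 = (-1 + 5/2)**2 = (3/2)**2 = 9/4 ≈ 2.2500)
v + ((-116 + 115) - 128)*(-294) = 9/4 + ((-116 + 115) - 128)*(-294) = 9/4 + (-1 - 128)*(-294) = 9/4 - 129*(-294) = 9/4 + 37926 = 151713/4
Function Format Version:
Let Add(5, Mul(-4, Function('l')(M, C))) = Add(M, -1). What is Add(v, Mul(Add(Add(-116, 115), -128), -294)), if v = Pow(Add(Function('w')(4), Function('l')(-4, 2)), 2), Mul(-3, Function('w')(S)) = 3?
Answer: Rational(151713, 4) ≈ 37928.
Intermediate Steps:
Function('w')(S) = -1 (Function('w')(S) = Mul(Rational(-1, 3), 3) = -1)
Function('l')(M, C) = Add(Rational(3, 2), Mul(Rational(-1, 4), M)) (Function('l')(M, C) = Add(Rational(5, 4), Mul(Rational(-1, 4), Add(M, -1))) = Add(Rational(5, 4), Mul(Rational(-1, 4), Add(-1, M))) = Add(Rational(5, 4), Add(Rational(1, 4), Mul(Rational(-1, 4), M))) = Add(Rational(3, 2), Mul(Rational(-1, 4), M)))
v = Rational(9, 4) (v = Pow(Add(-1, Add(Rational(3, 2), Mul(Rational(-1, 4), -4))), 2) = Pow(Add(-1, Add(Rational(3, 2), 1)), 2) = Pow(Add(-1, Rational(5, 2)), 2) = Pow(Rational(3, 2), 2) = Rational(9, 4) ≈ 2.2500)
Add(v, Mul(Add(Add(-116, 115), -128), -294)) = Add(Rational(9, 4), Mul(Add(Add(-116, 115), -128), -294)) = Add(Rational(9, 4), Mul(Add(-1, -128), -294)) = Add(Rational(9, 4), Mul(-129, -294)) = Add(Rational(9, 4), 37926) = Rational(151713, 4)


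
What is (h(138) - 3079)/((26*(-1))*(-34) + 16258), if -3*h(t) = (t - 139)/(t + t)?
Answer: -2549411/14193576 ≈ -0.17962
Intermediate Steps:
h(t) = -(-139 + t)/(6*t) (h(t) = -(t - 139)/(3*(t + t)) = -(-139 + t)/(3*(2*t)) = -(-139 + t)*1/(2*t)/3 = -(-139 + t)/(6*t))
(h(138) - 3079)/((26*(-1))*(-34) + 16258) = ((1/6)*(139 - 1*138)/138 - 3079)/((26*(-1))*(-34) + 16258) = ((1/6)*(1/138)*(139 - 138) - 3079)/(-26*(-34) + 16258) = ((1/6)*(1/138)*1 - 3079)/(884 + 16258) = (1/828 - 3079)/17142 = -2549411/828*1/17142 = -2549411/14193576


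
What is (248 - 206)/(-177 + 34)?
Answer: -42/143 ≈ -0.29371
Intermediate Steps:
(248 - 206)/(-177 + 34) = 42/(-143) = 42*(-1/143) = -42/143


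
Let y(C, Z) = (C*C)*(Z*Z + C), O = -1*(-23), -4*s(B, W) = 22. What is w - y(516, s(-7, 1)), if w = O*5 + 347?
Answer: -145441878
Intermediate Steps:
s(B, W) = -11/2 (s(B, W) = -¼*22 = -11/2)
O = 23
y(C, Z) = C²*(C + Z²) (y(C, Z) = C²*(Z² + C) = C²*(C + Z²))
w = 462 (w = 23*5 + 347 = 115 + 347 = 462)
w - y(516, s(-7, 1)) = 462 - 516²*(516 + (-11/2)²) = 462 - 266256*(516 + 121/4) = 462 - 266256*2185/4 = 462 - 1*145442340 = 462 - 145442340 = -145441878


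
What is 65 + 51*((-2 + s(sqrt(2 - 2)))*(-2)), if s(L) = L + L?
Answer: 269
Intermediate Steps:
s(L) = 2*L
65 + 51*((-2 + s(sqrt(2 - 2)))*(-2)) = 65 + 51*((-2 + 2*sqrt(2 - 2))*(-2)) = 65 + 51*((-2 + 2*sqrt(0))*(-2)) = 65 + 51*((-2 + 2*0)*(-2)) = 65 + 51*((-2 + 0)*(-2)) = 65 + 51*(-2*(-2)) = 65 + 51*4 = 65 + 204 = 269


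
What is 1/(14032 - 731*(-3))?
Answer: 1/16225 ≈ 6.1633e-5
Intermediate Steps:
1/(14032 - 731*(-3)) = 1/(14032 + 2193) = 1/16225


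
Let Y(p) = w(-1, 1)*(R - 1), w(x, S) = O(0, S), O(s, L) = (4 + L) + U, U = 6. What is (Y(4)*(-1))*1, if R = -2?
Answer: 33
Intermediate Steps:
O(s, L) = 10 + L (O(s, L) = (4 + L) + 6 = 10 + L)
w(x, S) = 10 + S
Y(p) = -33 (Y(p) = (10 + 1)*(-2 - 1) = 11*(-3) = -33)
(Y(4)*(-1))*1 = -33*(-1)*1 = 33*1 = 33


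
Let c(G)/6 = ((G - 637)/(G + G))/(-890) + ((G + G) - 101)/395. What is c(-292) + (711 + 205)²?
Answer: 17226042147587/20530520 ≈ 8.3905e+5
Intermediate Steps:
c(G) = -606/395 + 12*G/395 - 3*(-637 + G)/(890*G) (c(G) = 6*(((G - 637)/(G + G))/(-890) + ((G + G) - 101)/395) = 6*(((-637 + G)/((2*G)))*(-1/890) + (2*G - 101)*(1/395)) = 6*(((-637 + G)*(1/(2*G)))*(-1/890) + (-101 + 2*G)*(1/395)) = 6*(((-637 + G)/(2*G))*(-1/890) + (-101/395 + 2*G/395)) = 6*(-(-637 + G)/(1780*G) + (-101/395 + 2*G/395)) = 6*(-101/395 + 2*G/395 - (-637 + G)/(1780*G)) = -606/395 + 12*G/395 - 3*(-637 + G)/(890*G))
c(-292) + (711 + 205)² = (3/70310)*(50323 - 292*(-36035 + 712*(-292)))/(-292) + (711 + 205)² = (3/70310)*(-1/292)*(50323 - 292*(-36035 - 207904)) + 916² = (3/70310)*(-1/292)*(50323 - 292*(-243939)) + 839056 = (3/70310)*(-1/292)*(50323 + 71230188) + 839056 = (3/70310)*(-1/292)*71280511 + 839056 = -213841533/20530520 + 839056 = 17226042147587/20530520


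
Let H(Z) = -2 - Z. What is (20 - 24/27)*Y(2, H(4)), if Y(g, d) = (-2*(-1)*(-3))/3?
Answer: -344/9 ≈ -38.222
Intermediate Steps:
Y(g, d) = -2 (Y(g, d) = (2*(-3))*(⅓) = -6*⅓ = -2)
(20 - 24/27)*Y(2, H(4)) = (20 - 24/27)*(-2) = (20 - 24*1/27)*(-2) = (20 - 8/9)*(-2) = (172/9)*(-2) = -344/9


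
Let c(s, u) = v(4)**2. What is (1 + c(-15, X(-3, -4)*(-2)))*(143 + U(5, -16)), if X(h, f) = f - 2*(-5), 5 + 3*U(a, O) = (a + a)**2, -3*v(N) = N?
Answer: 13100/27 ≈ 485.19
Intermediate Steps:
v(N) = -N/3
U(a, O) = -5/3 + 4*a**2/3 (U(a, O) = -5/3 + (a + a)**2/3 = -5/3 + (2*a)**2/3 = -5/3 + (4*a**2)/3 = -5/3 + 4*a**2/3)
X(h, f) = 10 + f (X(h, f) = f + 10 = 10 + f)
c(s, u) = 16/9 (c(s, u) = (-1/3*4)**2 = (-4/3)**2 = 16/9)
(1 + c(-15, X(-3, -4)*(-2)))*(143 + U(5, -16)) = (1 + 16/9)*(143 + (-5/3 + (4/3)*5**2)) = 25*(143 + (-5/3 + (4/3)*25))/9 = 25*(143 + (-5/3 + 100/3))/9 = 25*(143 + 95/3)/9 = (25/9)*(524/3) = 13100/27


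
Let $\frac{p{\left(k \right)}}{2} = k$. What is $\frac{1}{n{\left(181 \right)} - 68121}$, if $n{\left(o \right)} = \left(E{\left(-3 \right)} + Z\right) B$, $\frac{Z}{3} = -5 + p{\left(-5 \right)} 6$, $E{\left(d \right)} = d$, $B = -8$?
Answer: $- \frac{1}{66537} \approx -1.5029 \cdot 10^{-5}$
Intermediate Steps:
$p{\left(k \right)} = 2 k$
$Z = -195$ ($Z = 3 \left(-5 + 2 \left(-5\right) 6\right) = 3 \left(-5 - 60\right) = 3 \left(-65\right) = -195$)
$n{\left(o \right)} = 1584$ ($n{\left(o \right)} = \left(-3 - 195\right) \left(-8\right) = \left(-198\right) \left(-8\right) = 1584$)
$\frac{1}{n{\left(181 \right)} - 68121} = \frac{1}{1584 - 68121} = \frac{1}{-66537} = - \frac{1}{66537}$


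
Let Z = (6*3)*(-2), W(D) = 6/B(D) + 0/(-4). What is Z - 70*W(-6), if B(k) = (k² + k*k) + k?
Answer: -466/11 ≈ -42.364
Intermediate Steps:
B(k) = k + 2*k² (B(k) = (k² + k²) + k = 2*k² + k = k + 2*k²)
W(D) = 6/(D*(1 + 2*D)) (W(D) = 6/((D*(1 + 2*D))) + 0/(-4) = 6*(1/(D*(1 + 2*D))) + 0*(-¼) = 6/(D*(1 + 2*D)) + 0 = 6/(D*(1 + 2*D)))
Z = -36 (Z = 18*(-2) = -36)
Z - 70*W(-6) = -36 - 420/((-6)*(1 + 2*(-6))) = -36 - 420*(-1)/(6*(1 - 12)) = -36 - 420*(-1)/(6*(-11)) = -36 - 420*(-1)*(-1)/(6*11) = -36 - 70*1/11 = -36 - 70/11 = -466/11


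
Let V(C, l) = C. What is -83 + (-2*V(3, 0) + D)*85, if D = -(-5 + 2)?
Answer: -338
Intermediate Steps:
D = 3 (D = -1*(-3) = 3)
-83 + (-2*V(3, 0) + D)*85 = -83 + (-2*3 + 3)*85 = -83 + (-6 + 3)*85 = -83 - 3*85 = -83 - 255 = -338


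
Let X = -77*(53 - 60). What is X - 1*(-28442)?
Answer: 28981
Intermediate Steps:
X = 539 (X = -77*(-7) = 539)
X - 1*(-28442) = 539 - 1*(-28442) = 539 + 28442 = 28981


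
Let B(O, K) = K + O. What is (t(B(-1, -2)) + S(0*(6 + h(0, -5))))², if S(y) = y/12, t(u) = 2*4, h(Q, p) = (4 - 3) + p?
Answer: 64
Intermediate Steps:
h(Q, p) = 1 + p
t(u) = 8
S(y) = y/12 (S(y) = y*(1/12) = y/12)
(t(B(-1, -2)) + S(0*(6 + h(0, -5))))² = (8 + (0*(6 + (1 - 5)))/12)² = (8 + (0*(6 - 4))/12)² = (8 + (0*2)/12)² = (8 + (1/12)*0)² = (8 + 0)² = 8² = 64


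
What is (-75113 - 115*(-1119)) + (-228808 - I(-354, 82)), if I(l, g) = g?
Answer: -175318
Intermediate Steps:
(-75113 - 115*(-1119)) + (-228808 - I(-354, 82)) = (-75113 - 115*(-1119)) + (-228808 - 1*82) = (-75113 - 1*(-128685)) + (-228808 - 82) = (-75113 + 128685) - 228890 = 53572 - 228890 = -175318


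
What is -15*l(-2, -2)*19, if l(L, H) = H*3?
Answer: 1710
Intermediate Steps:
l(L, H) = 3*H
-15*l(-2, -2)*19 = -45*(-2)*19 = -15*(-6)*19 = 90*19 = 1710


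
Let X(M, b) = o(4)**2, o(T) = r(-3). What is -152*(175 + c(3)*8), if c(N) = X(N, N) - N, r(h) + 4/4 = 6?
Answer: -53352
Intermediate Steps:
r(h) = 5 (r(h) = -1 + 6 = 5)
o(T) = 5
X(M, b) = 25 (X(M, b) = 5**2 = 25)
c(N) = 25 - N
-152*(175 + c(3)*8) = -152*(175 + (25 - 1*3)*8) = -152*(175 + (25 - 3)*8) = -152*(175 + 22*8) = -152*(175 + 176) = -152*351 = -53352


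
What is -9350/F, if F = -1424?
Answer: 4675/712 ≈ 6.5660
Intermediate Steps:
-9350/F = -9350/(-1424) = -9350*(-1/1424) = 4675/712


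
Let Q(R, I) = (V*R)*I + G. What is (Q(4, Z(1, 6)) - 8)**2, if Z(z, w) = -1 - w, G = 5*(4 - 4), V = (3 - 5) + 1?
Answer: 400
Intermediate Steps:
V = -1 (V = -2 + 1 = -1)
G = 0 (G = 5*0 = 0)
Q(R, I) = -I*R (Q(R, I) = (-R)*I + 0 = -I*R + 0 = -I*R)
(Q(4, Z(1, 6)) - 8)**2 = (-1*(-1 - 1*6)*4 - 8)**2 = (-1*(-1 - 6)*4 - 8)**2 = (-1*(-7)*4 - 8)**2 = (28 - 8)**2 = 20**2 = 400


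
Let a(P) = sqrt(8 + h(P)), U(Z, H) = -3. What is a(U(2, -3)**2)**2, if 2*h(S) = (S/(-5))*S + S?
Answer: 22/5 ≈ 4.4000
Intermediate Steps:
h(S) = S/2 - S**2/10 (h(S) = ((S/(-5))*S + S)/2 = ((S*(-1/5))*S + S)/2 = ((-S/5)*S + S)/2 = (-S**2/5 + S)/2 = (S - S**2/5)/2 = S/2 - S**2/10)
a(P) = sqrt(8 + P*(5 - P)/10)
a(U(2, -3)**2)**2 = (sqrt(10)*sqrt(80 - 1*(-3)**2*(-5 + (-3)**2))/10)**2 = (sqrt(10)*sqrt(80 - 1*9*(-5 + 9))/10)**2 = (sqrt(10)*sqrt(80 - 1*9*4)/10)**2 = (sqrt(10)*sqrt(80 - 36)/10)**2 = (sqrt(10)*sqrt(44)/10)**2 = (sqrt(10)*(2*sqrt(11))/10)**2 = (sqrt(110)/5)**2 = 22/5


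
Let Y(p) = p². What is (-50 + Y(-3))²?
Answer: 1681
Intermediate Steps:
(-50 + Y(-3))² = (-50 + (-3)²)² = (-50 + 9)² = (-41)² = 1681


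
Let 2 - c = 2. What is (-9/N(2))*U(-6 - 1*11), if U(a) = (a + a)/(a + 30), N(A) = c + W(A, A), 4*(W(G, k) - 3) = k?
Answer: 612/91 ≈ 6.7253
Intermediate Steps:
c = 0 (c = 2 - 1*2 = 2 - 2 = 0)
W(G, k) = 3 + k/4
N(A) = 3 + A/4 (N(A) = 0 + (3 + A/4) = 3 + A/4)
U(a) = 2*a/(30 + a) (U(a) = (2*a)/(30 + a) = 2*a/(30 + a))
(-9/N(2))*U(-6 - 1*11) = (-9/(3 + (¼)*2))*(2*(-6 - 1*11)/(30 + (-6 - 1*11))) = (-9/(3 + ½))*(2*(-6 - 11)/(30 + (-6 - 11))) = (-9/7/2)*(2*(-17)/(30 - 17)) = (-9*2/7)*(2*(-17)/13) = -36*(-17)/(7*13) = -18/7*(-34/13) = 612/91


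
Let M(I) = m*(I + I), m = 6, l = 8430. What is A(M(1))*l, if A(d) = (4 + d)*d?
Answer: 1618560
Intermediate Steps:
M(I) = 12*I (M(I) = 6*(I + I) = 6*(2*I) = 12*I)
A(d) = d*(4 + d)
A(M(1))*l = ((12*1)*(4 + 12*1))*8430 = (12*(4 + 12))*8430 = (12*16)*8430 = 192*8430 = 1618560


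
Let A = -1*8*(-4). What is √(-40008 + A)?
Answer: 2*I*√9994 ≈ 199.94*I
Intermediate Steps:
A = 32 (A = -8*(-4) = 32)
√(-40008 + A) = √(-40008 + 32) = √(-39976) = 2*I*√9994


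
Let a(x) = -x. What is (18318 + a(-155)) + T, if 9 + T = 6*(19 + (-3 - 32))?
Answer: 18368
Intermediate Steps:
T = -105 (T = -9 + 6*(19 + (-3 - 32)) = -9 + 6*(19 - 35) = -9 + 6*(-16) = -9 - 96 = -105)
(18318 + a(-155)) + T = (18318 - 1*(-155)) - 105 = (18318 + 155) - 105 = 18473 - 105 = 18368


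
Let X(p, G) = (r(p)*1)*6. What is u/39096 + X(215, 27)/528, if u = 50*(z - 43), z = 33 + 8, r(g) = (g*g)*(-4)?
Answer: -112950925/53757 ≈ -2101.1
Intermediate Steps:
r(g) = -4*g² (r(g) = g²*(-4) = -4*g²)
z = 41
X(p, G) = -24*p² (X(p, G) = (-4*p²*1)*6 = -4*p²*6 = -24*p²)
u = -100 (u = 50*(41 - 43) = 50*(-2) = -100)
u/39096 + X(215, 27)/528 = -100/39096 - 24*215²/528 = -100*1/39096 - 24*46225*(1/528) = -25/9774 - 1109400*1/528 = -25/9774 - 46225/22 = -112950925/53757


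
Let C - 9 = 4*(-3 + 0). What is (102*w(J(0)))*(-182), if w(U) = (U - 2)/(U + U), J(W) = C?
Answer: -15470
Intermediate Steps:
C = -3 (C = 9 + 4*(-3 + 0) = 9 + 4*(-3) = 9 - 12 = -3)
J(W) = -3
w(U) = (-2 + U)/(2*U) (w(U) = (-2 + U)/((2*U)) = (-2 + U)*(1/(2*U)) = (-2 + U)/(2*U))
(102*w(J(0)))*(-182) = (102*((1/2)*(-2 - 3)/(-3)))*(-182) = (102*((1/2)*(-1/3)*(-5)))*(-182) = (102*(5/6))*(-182) = 85*(-182) = -15470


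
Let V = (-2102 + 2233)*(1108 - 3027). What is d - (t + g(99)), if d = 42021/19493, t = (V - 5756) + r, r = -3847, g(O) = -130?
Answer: 5090093167/19493 ≈ 2.6112e+5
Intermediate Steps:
V = -251389 (V = 131*(-1919) = -251389)
t = -260992 (t = (-251389 - 5756) - 3847 = -257145 - 3847 = -260992)
d = 42021/19493 (d = 42021*(1/19493) = 42021/19493 ≈ 2.1557)
d - (t + g(99)) = 42021/19493 - (-260992 - 130) = 42021/19493 - 1*(-261122) = 42021/19493 + 261122 = 5090093167/19493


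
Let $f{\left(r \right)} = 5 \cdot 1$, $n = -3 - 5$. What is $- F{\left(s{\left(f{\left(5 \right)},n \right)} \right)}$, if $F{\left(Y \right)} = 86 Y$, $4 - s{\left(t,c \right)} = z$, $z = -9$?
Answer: $-1118$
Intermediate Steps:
$n = -8$ ($n = -3 - 5 = -8$)
$f{\left(r \right)} = 5$
$s{\left(t,c \right)} = 13$ ($s{\left(t,c \right)} = 4 - -9 = 4 + 9 = 13$)
$- F{\left(s{\left(f{\left(5 \right)},n \right)} \right)} = - 86 \cdot 13 = \left(-1\right) 1118 = -1118$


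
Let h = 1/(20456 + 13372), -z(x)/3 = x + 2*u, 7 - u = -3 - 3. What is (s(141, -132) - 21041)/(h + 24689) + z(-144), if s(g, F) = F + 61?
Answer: 294939363786/835179493 ≈ 353.15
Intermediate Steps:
u = 13 (u = 7 - (-3 - 3) = 7 - 1*(-6) = 7 + 6 = 13)
s(g, F) = 61 + F
z(x) = -78 - 3*x (z(x) = -3*(x + 2*13) = -3*(x + 26) = -3*(26 + x) = -78 - 3*x)
h = 1/33828 ≈ 2.9561e-5
(s(141, -132) - 21041)/(h + 24689) + z(-144) = ((61 - 132) - 21041)/(1/33828 + 24689) + (-78 - 3*(-144)) = (-71 - 21041)/(835179493/33828) + (-78 + 432) = -21112*33828/835179493 + 354 = -714176736/835179493 + 354 = 294939363786/835179493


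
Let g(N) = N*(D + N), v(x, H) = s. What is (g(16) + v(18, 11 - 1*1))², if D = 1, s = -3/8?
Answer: 4721929/64 ≈ 73780.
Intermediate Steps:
s = -3/8 (s = -3*⅛ = -3/8 ≈ -0.37500)
v(x, H) = -3/8
g(N) = N*(1 + N)
(g(16) + v(18, 11 - 1*1))² = (16*(1 + 16) - 3/8)² = (16*17 - 3/8)² = (272 - 3/8)² = (2173/8)² = 4721929/64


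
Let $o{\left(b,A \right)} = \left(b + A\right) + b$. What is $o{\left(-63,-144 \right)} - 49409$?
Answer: $-49679$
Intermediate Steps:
$o{\left(b,A \right)} = A + 2 b$ ($o{\left(b,A \right)} = \left(A + b\right) + b = A + 2 b$)
$o{\left(-63,-144 \right)} - 49409 = \left(-144 + 2 \left(-63\right)\right) - 49409 = \left(-144 - 126\right) - 49409 = -270 - 49409 = -49679$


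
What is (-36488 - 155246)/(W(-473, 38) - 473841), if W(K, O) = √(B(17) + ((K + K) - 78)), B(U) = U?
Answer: 2390827113/5908560376 + 95867*I*√1007/112262647144 ≈ 0.40464 + 2.7099e-5*I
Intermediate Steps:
W(K, O) = √(-61 + 2*K) (W(K, O) = √(17 + ((K + K) - 78)) = √(17 + (2*K - 78)) = √(17 + (-78 + 2*K)) = √(-61 + 2*K))
(-36488 - 155246)/(W(-473, 38) - 473841) = (-36488 - 155246)/(√(-61 + 2*(-473)) - 473841) = -191734/(√(-61 - 946) - 473841) = -191734/(√(-1007) - 473841) = -191734/(I*√1007 - 473841) = -191734/(-473841 + I*√1007)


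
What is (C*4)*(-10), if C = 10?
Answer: -400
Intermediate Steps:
(C*4)*(-10) = (10*4)*(-10) = 40*(-10) = -400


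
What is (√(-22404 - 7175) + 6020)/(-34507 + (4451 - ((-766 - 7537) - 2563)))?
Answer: -602/1919 - I*√29579/19190 ≈ -0.3137 - 0.0089622*I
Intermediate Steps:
(√(-22404 - 7175) + 6020)/(-34507 + (4451 - ((-766 - 7537) - 2563))) = (√(-29579) + 6020)/(-34507 + (4451 - (-8303 - 2563))) = (I*√29579 + 6020)/(-34507 + (4451 - 1*(-10866))) = (6020 + I*√29579)/(-34507 + (4451 + 10866)) = (6020 + I*√29579)/(-34507 + 15317) = (6020 + I*√29579)/(-19190) = (6020 + I*√29579)*(-1/19190) = -602/1919 - I*√29579/19190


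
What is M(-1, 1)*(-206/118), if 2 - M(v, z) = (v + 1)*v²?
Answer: -206/59 ≈ -3.4915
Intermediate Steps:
M(v, z) = 2 - v²*(1 + v) (M(v, z) = 2 - (v + 1)*v² = 2 - (1 + v)*v² = 2 - v²*(1 + v))
M(-1, 1)*(-206/118) = (2 - 1*(-1)² - 1*(-1)³)*(-206/118) = (2 - 1*1 - 1*(-1))*(-206*1/118) = (2 - 1 + 1)*(-103/59) = 2*(-103/59) = -206/59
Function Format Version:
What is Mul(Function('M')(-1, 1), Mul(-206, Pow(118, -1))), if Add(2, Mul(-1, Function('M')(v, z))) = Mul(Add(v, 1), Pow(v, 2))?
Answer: Rational(-206, 59) ≈ -3.4915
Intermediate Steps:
Function('M')(v, z) = Add(2, Mul(-1, Pow(v, 2), Add(1, v))) (Function('M')(v, z) = Add(2, Mul(-1, Mul(Add(v, 1), Pow(v, 2)))) = Add(2, Mul(-1, Mul(Add(1, v), Pow(v, 2)))) = Add(2, Mul(-1, Mul(Pow(v, 2), Add(1, v)))) = Add(2, Mul(-1, Pow(v, 2), Add(1, v))))
Mul(Function('M')(-1, 1), Mul(-206, Pow(118, -1))) = Mul(Add(2, Mul(-1, Pow(-1, 2)), Mul(-1, Pow(-1, 3))), Mul(-206, Pow(118, -1))) = Mul(Add(2, Mul(-1, 1), Mul(-1, -1)), Mul(-206, Rational(1, 118))) = Mul(Add(2, -1, 1), Rational(-103, 59)) = Mul(2, Rational(-103, 59)) = Rational(-206, 59)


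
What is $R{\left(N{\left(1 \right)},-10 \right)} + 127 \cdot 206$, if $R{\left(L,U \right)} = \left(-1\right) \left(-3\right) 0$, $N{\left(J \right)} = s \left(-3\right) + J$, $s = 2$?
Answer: $26162$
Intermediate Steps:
$N{\left(J \right)} = -6 + J$ ($N{\left(J \right)} = 2 \left(-3\right) + J = -6 + J$)
$R{\left(L,U \right)} = 0$ ($R{\left(L,U \right)} = 3 \cdot 0 = 0$)
$R{\left(N{\left(1 \right)},-10 \right)} + 127 \cdot 206 = 0 + 127 \cdot 206 = 0 + 26162 = 26162$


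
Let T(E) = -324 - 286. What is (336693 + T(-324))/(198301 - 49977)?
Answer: 30553/13484 ≈ 2.2659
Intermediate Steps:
T(E) = -610
(336693 + T(-324))/(198301 - 49977) = (336693 - 610)/(198301 - 49977) = 336083/148324 = 336083*(1/148324) = 30553/13484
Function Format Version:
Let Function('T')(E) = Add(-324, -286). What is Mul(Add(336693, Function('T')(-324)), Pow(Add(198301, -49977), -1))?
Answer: Rational(30553, 13484) ≈ 2.2659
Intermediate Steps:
Function('T')(E) = -610
Mul(Add(336693, Function('T')(-324)), Pow(Add(198301, -49977), -1)) = Mul(Add(336693, -610), Pow(Add(198301, -49977), -1)) = Mul(336083, Pow(148324, -1)) = Mul(336083, Rational(1, 148324)) = Rational(30553, 13484)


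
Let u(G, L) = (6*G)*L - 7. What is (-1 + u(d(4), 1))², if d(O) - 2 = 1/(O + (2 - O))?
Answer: 49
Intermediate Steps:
d(O) = 5/2 (d(O) = 2 + 1/(O + (2 - O)) = 2 + 1/2 = 2 + ½ = 5/2)
u(G, L) = -7 + 6*G*L (u(G, L) = 6*G*L - 7 = -7 + 6*G*L)
(-1 + u(d(4), 1))² = (-1 + (-7 + 6*(5/2)*1))² = (-1 + (-7 + 15))² = (-1 + 8)² = 7² = 49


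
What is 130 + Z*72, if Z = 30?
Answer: 2290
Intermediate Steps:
130 + Z*72 = 130 + 30*72 = 130 + 2160 = 2290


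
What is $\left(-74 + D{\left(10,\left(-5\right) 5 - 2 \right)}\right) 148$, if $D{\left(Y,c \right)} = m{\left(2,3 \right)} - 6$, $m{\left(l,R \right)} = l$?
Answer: $-11544$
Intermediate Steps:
$D{\left(Y,c \right)} = -4$ ($D{\left(Y,c \right)} = 2 - 6 = -4$)
$\left(-74 + D{\left(10,\left(-5\right) 5 - 2 \right)}\right) 148 = \left(-74 - 4\right) 148 = \left(-78\right) 148 = -11544$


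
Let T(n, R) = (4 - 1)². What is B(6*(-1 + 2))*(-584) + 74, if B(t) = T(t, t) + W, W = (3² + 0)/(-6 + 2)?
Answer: -3868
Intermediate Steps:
T(n, R) = 9 (T(n, R) = 3² = 9)
W = -9/4 (W = (9 + 0)/(-4) = 9*(-¼) = -9/4 ≈ -2.2500)
B(t) = 27/4 (B(t) = 9 - 9/4 = 27/4)
B(6*(-1 + 2))*(-584) + 74 = (27/4)*(-584) + 74 = -3942 + 74 = -3868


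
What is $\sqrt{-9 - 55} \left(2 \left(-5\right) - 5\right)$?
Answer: $- 120 i \approx - 120.0 i$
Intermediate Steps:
$\sqrt{-9 - 55} \left(2 \left(-5\right) - 5\right) = \sqrt{-64} \left(-10 - 5\right) = 8 i \left(-15\right) = - 120 i$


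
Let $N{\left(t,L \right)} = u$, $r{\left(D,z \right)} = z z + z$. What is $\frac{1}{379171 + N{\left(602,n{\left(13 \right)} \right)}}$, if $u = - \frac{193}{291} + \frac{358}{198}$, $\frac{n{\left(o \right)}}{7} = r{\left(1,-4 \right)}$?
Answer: $\frac{9603}{3641190107} \approx 2.6373 \cdot 10^{-6}$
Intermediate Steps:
$r{\left(D,z \right)} = z + z^{2}$ ($r{\left(D,z \right)} = z^{2} + z = z + z^{2}$)
$n{\left(o \right)} = 84$ ($n{\left(o \right)} = 7 \left(- 4 \left(1 - 4\right)\right) = 7 \left(\left(-4\right) \left(-3\right)\right) = 7 \cdot 12 = 84$)
$u = \frac{10994}{9603}$ ($u = \left(-193\right) \frac{1}{291} + 358 \cdot \frac{1}{198} = - \frac{193}{291} + \frac{179}{99} = \frac{10994}{9603} \approx 1.1448$)
$N{\left(t,L \right)} = \frac{10994}{9603}$
$\frac{1}{379171 + N{\left(602,n{\left(13 \right)} \right)}} = \frac{1}{379171 + \frac{10994}{9603}} = \frac{1}{\frac{3641190107}{9603}} = \frac{9603}{3641190107}$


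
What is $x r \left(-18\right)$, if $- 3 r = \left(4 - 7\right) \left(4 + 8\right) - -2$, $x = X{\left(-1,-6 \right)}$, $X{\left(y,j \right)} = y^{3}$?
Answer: $204$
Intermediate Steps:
$x = -1$ ($x = \left(-1\right)^{3} = -1$)
$r = \frac{34}{3}$ ($r = - \frac{\left(4 - 7\right) \left(4 + 8\right) - -2}{3} = - \frac{\left(-3\right) 12 + 2}{3} = - \frac{-36 + 2}{3} = \left(- \frac{1}{3}\right) \left(-34\right) = \frac{34}{3} \approx 11.333$)
$x r \left(-18\right) = \left(-1\right) \frac{34}{3} \left(-18\right) = \left(- \frac{34}{3}\right) \left(-18\right) = 204$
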